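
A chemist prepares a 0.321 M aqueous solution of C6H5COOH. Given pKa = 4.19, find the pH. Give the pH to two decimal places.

pH = 2.34

C6H5COOH ⇌ C6H5COO- + H+
Ka = 10^(−4.19) = 6.46 × 10^-5
Ka = [H+]²/(0.321 − [H+]) = 6.46 × 10^-5
Assume [H+] ≪ 0.321: [H+] ≈ √(6.46 × 10^-5 × 0.321) = 4.55 × 10^-3 M
pH = −log[H+] = −log(4.55 × 10^-3) = 2.34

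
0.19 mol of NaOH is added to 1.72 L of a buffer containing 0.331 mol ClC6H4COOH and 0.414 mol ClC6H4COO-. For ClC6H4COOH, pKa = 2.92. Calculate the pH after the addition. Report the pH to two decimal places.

After neutralization: n(ClC6H4COOH) = 0.141 mol, n(ClC6H4COO-) = 0.604 mol.
pH = pKa + log(n_ClC6H4COO-/n_ClC6H4COOH) = 2.92 + log(0.604/0.141) = 2.92 + (+0.632)

pH = 3.55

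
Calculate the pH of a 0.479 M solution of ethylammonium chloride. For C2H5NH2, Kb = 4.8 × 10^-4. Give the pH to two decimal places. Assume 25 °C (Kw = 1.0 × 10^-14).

C2H5NH3+ is the conjugate acid of the weak base C2H5NH2.
Ka = Kw/Kb = 1.0×10^-14 / 4.8 × 10^-4 = 2.08 × 10^-11
From the ICE table, Ka = [H+]²/(0.479 − [H+]) = 2.08 × 10^-11.
Since Ka ≪ C₀, [H+] ≈ √(Ka·C₀) = 3.16 × 10^-6 M.
pH = −log[H+] = −log(3.16 × 10^-6) = 5.50

pH = 5.50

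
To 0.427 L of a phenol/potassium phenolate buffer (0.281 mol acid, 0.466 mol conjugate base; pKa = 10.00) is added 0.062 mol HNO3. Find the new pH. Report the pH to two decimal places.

pH = 10.07

Added H+ converts C6H5O- to C6H5OH: C6H5OH → 0.343 mol, C6H5O- → 0.404 mol.
Henderson–Hasselbalch with mole ratio 0.404/0.343: pH = 10.00 + (+0.071)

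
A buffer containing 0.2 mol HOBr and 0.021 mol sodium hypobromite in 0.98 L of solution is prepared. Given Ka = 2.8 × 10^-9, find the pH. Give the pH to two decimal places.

pKa = −log(2.8 × 10^-9) = 8.553
Henderson–Hasselbalch: pH = pKa + log([OBr-]/[HOBr]) = 8.553 + log(0.021/0.2)
pH = 8.553 + (-0.979) = 7.57

pH = 7.57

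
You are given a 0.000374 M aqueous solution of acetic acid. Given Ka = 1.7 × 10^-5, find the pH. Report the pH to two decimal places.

pH = 4.14

CH3COOH ⇌ CH3COO- + H+
Ka = x²/(0.000374 − x) = 1.7 × 10^-5
Here C₀/Ka ≈ 22, so the small-x approximation fails. Use the quadratic:
x = (−Ka + √(Ka² + 4·Ka·C₀))/2 = 7.17 × 10^-5 M
pH = −log(7.17 × 10^-5) = 4.14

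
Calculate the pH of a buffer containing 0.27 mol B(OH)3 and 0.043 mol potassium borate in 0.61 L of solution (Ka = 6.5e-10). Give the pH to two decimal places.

pKa = −log(6.5 × 10^-10) = 9.187
Using pH = pKa + log([base]/[acid]) with [base]/[acid] = 0.043/0.27:
pH = 9.187 + (-0.798) = 8.39

pH = 8.39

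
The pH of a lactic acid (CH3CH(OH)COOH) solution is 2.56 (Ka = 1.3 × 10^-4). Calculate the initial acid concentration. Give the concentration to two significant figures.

C₀ = 6.1 × 10^-2 M

[H+] = 10^(-2.56) = 2.75 × 10^-3 M = x
Ka = x²/(C₀ − x) ⇒ C₀ = x + x²/Ka
C₀ = 2.75 × 10^-3 + (2.75 × 10^-3)²/(1.3 × 10^-4) = 6.09 × 10^-2 M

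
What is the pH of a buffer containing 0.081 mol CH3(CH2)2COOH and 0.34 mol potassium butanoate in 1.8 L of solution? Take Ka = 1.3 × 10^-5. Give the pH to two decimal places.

pH = 5.51

pKa = −log(1.3 × 10^-5) = 4.886
Using pH = pKa + log([base]/[acid]) with [base]/[acid] = 0.34/0.081:
pH = 4.886 + (+0.623) = 5.51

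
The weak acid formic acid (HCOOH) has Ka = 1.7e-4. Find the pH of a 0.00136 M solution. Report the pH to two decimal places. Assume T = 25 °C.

HCOOH ⇌ HCOO- + H+
From the ICE table, Ka = [H+]²/(0.00136 − [H+]) = 1.7 × 10^-4.
Here C₀/Ka ≈ 8, so the small-[H+] approximation fails. Use the quadratic:
[H+] = (−Ka + √(Ka² + 4·Ka·C₀))/2 = 4.03 × 10^-4 M
pH = −log(4.03 × 10^-4) = 3.39

pH = 3.39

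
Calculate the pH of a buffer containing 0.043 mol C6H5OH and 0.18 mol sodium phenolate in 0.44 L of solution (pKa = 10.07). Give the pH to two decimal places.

pH = 10.69

Henderson–Hasselbalch: pH = pKa + log([C6H5O-]/[C6H5OH]) = 10.07 + log(0.18/0.043)
pH = 10.07 + (+0.622) = 10.69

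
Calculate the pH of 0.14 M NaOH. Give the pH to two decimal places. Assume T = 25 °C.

NaOH is a strong base; [OH-] = 0.14 M.
pOH = -log(0.14) = 0.85
pH = 14.00 - 0.85 = 13.15

pH = 13.15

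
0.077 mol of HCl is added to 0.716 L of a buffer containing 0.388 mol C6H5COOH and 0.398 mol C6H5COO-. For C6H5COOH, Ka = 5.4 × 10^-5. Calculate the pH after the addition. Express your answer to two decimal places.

Added H+ converts C6H5COO- to C6H5COOH: C6H5COOH → 0.465 mol, C6H5COO- → 0.321 mol.
pKa = −log(5.4 × 10^-5) = 4.268
pH = pKa + log(n_C6H5COO-/n_C6H5COOH) = 4.268 + log(0.321/0.465) = 4.268 + (-0.161)

pH = 4.11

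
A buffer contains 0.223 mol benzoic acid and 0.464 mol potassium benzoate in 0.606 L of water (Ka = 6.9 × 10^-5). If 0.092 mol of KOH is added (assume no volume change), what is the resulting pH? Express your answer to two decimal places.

pH = 4.79

OH- converts C6H5COOH to C6H5COO-: C6H5COOH → 0.131 mol, C6H5COO- → 0.556 mol.
pKa = −log(6.9 × 10^-5) = 4.161
pH = pKa + log(n_C6H5COO-/n_C6H5COOH) = 4.161 + log(0.556/0.131) = 4.161 + (+0.628)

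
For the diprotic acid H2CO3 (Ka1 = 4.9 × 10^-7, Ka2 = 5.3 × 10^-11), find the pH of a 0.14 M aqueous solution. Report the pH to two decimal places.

Since Ka1 ≫ Ka2, the first ionization dominates [H+].
Ka1 = x²/(0.14 − x) = 4.9 × 10^-7
x ≈ √(4.9 × 10^-7 × 0.14) = 2.62 × 10^-4 M
pH = −log(2.62 × 10^-4) = 3.58

pH = 3.58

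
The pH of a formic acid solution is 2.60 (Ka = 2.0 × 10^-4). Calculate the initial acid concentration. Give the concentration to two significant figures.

C₀ = 3.4 × 10^-2 M

[H+] = 10^(-2.60) = 2.51 × 10^-3 M = x
Ka = x²/(C₀ − x) ⇒ C₀ = x + x²/Ka
C₀ = 2.51 × 10^-3 + (2.51 × 10^-3)²/(2.0 × 10^-4) = 3.40 × 10^-2 M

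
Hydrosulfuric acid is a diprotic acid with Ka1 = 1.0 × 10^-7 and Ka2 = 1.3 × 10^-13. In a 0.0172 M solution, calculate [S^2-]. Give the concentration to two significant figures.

First ionization gives [H+] ≈ [HS-] = 4.15 × 10^-5 M.
Second step: Ka2 = [H+][S^2-]/[HS-] ≈ [S^2-] (since [H+] ≈ [HS-]).
So [S^2-] ≈ Ka2.

1.3 × 10^-13 M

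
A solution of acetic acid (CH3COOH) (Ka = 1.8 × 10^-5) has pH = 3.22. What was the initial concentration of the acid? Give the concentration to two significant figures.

C₀ = 2.1 × 10^-2 M

[H+] = 10^(-3.22) = 6.03 × 10^-4 M = x
Ka = x²/(C₀ − x) ⇒ C₀ = x + x²/Ka
C₀ = 6.03 × 10^-4 + (6.03 × 10^-4)²/(1.8 × 10^-5) = 2.08 × 10^-2 M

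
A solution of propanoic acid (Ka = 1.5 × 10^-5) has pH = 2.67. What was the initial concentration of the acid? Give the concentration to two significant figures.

C₀ = 3.1 × 10^-1 M

[H+] = 10^(-2.67) = 2.14 × 10^-3 M = x
Ka = x²/(C₀ − x) ⇒ C₀ = x + x²/Ka
C₀ = 2.14 × 10^-3 + (2.14 × 10^-3)²/(1.5 × 10^-5) = 3.07 × 10^-1 M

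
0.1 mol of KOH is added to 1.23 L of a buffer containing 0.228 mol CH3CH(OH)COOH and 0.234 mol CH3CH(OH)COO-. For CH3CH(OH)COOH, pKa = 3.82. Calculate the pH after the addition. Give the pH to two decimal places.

After neutralization: n(CH3CH(OH)COOH) = 0.128 mol, n(CH3CH(OH)COO-) = 0.334 mol.
pH = pKa + log([A⁻]/[HA]) = 3.82 + log(0.334/0.128) = 3.82 +0.417

pH = 4.24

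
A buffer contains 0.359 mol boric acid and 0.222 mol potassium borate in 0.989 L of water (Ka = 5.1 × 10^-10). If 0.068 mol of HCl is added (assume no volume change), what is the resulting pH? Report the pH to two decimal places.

After neutralization: n(B(OH)3) = 0.427 mol, n(B(OH)4-) = 0.154 mol.
pKa = −log(5.1 × 10^-10) = 9.292
pH = pKa + log([A⁻]/[HA]) = 9.292 + log(0.154/0.427) = 9.292 -0.443

pH = 8.85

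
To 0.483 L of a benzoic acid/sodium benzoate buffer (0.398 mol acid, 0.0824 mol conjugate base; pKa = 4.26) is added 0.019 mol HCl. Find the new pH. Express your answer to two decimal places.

pH = 3.44

Added H+ converts C6H5COO- to C6H5COOH: C6H5COOH → 0.417 mol, C6H5COO- → 0.0634 mol.
pH = pKa + log([A⁻]/[HA]) = 4.26 + log(0.0634/0.417) = 4.26 -0.818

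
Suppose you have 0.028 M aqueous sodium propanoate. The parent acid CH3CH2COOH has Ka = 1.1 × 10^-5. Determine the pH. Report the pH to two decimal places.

pH = 8.70

CH3CH2COO- is the conjugate base of the weak acid CH3CH2COOH.
Kb = Kw/Ka = 1.0×10^-14 / 1.1 × 10^-5 = 9.09 × 10^-10
Kb = x²/(0.028 − x) = 9.09 × 10^-10
Since Kb ≪ C₀, x ≈ √(Kb·C₀) = 5.04 × 10^-6 M.
Check: 0.018% ionized — well under 5%, approximation valid.
pOH = 5.30, so pH = 14.00 − pOH = 8.70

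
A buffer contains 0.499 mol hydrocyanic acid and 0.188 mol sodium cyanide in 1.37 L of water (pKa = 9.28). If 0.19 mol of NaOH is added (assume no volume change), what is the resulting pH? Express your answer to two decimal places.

pH = 9.37

After neutralization: n(HCN) = 0.309 mol, n(CN-) = 0.378 mol.
pH = pKa + log([A⁻]/[HA]) = 9.28 + log(0.378/0.309) = 9.28 +0.088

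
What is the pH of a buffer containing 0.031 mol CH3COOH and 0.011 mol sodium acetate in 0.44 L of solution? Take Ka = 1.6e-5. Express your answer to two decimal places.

pH = 4.35

pKa = −log(1.6 × 10^-5) = 4.796
Using pH = pKa + log([base]/[acid]) with [base]/[acid] = 0.011/0.031:
pH = 4.796 + (-0.450) = 4.35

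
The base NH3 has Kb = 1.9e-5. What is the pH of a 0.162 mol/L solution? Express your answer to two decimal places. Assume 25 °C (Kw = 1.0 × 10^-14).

pH = 11.24

NH3 + H2O ⇌ NH4+ + OH-
From the ICE table, Kb = x²/(0.162 − x) = 1.9 × 10^-5.
Assume x ≪ 0.162: x ≈ √(1.9 × 10^-5 × 0.162) = 1.75 × 10^-3 M
(x/C₀ = 1.1% < 5%, so the approximation holds.)
pOH = 2.76, so pH = 14.00 − pOH = 11.24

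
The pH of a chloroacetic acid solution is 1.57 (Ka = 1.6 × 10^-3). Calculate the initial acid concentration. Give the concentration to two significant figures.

[H+] = 10^(-1.57) = 2.69 × 10^-2 M = x
Ka = x²/(C₀ − x) ⇒ C₀ = x + x²/Ka
C₀ = 2.69 × 10^-2 + (2.69 × 10^-2)²/(1.6 × 10^-3) = 4.79 × 10^-1 M

C₀ = 4.8 × 10^-1 M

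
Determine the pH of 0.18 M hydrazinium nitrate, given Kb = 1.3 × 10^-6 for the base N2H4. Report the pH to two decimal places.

pH = 4.43

N2H5+ is the conjugate acid of the weak base N2H4.
Ka = Kw/Kb = 1.0×10^-14 / 1.3 × 10^-6 = 7.69 × 10^-9
Ka = [H+]²/(0.18 − [H+]) = 7.69 × 10^-9
Neglecting [H+] in the denominator: [H+] = √(7.69 × 10^-9 × 0.18) = 3.72 × 10^-5 M
([H+]/C₀ = 0.021% < 5%, so the approximation holds.)
pH = −log(3.72 × 10^-5) = 4.43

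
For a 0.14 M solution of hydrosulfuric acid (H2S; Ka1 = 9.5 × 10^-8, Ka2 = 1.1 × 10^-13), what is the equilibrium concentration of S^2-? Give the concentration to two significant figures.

First ionization gives [H+] ≈ [HS-] = 1.15 × 10^-4 M.
Second step: Ka2 = [H+][S^2-]/[HS-] ≈ [S^2-] (since [H+] ≈ [HS-]).
So [S^2-] ≈ Ka2.

1.1 × 10^-13 M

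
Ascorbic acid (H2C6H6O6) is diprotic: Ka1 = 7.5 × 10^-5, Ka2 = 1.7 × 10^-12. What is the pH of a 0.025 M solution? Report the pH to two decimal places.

Ka1 ≫ Ka2, so treat the first dissociation as the only significant source of H+.
Ka1 = x²/(0.025 − x) = 7.5 × 10^-5
Solving the quadratic: x = (−Ka1 + √(Ka1² + 4·Ka1·C₀))/2 = 1.33 × 10^-3 M
pH = −log(1.33 × 10^-3) = 2.88

pH = 2.88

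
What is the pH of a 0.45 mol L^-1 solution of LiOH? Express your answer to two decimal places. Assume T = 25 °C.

pH = 13.65

LiOH is a strong base; [OH-] = 0.45 M.
pOH = -log(0.45) = 0.35
pH = 14.00 - 0.35 = 13.65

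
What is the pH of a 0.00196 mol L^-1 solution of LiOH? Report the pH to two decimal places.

LiOH is a strong base; [OH-] = 0.00196 M.
pOH = -log(0.00196) = 2.71
pH = 14.00 - 2.71 = 11.29

pH = 11.29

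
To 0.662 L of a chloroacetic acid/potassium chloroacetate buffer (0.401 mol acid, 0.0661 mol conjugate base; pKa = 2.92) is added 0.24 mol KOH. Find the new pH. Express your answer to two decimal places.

After neutralization: n(ClCH2COOH) = 0.161 mol, n(ClCH2COO-) = 0.306 mol.
Henderson–Hasselbalch with mole ratio 0.306/0.161: pH = 2.92 + (+0.279)

pH = 3.20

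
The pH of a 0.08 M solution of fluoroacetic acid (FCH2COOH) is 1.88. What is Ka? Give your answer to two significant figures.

Ka = 2.6 × 10^-3

[H+] = 10^(-1.88) = 1.32 × 10^-2 M
At equilibrium [HA] = 0.08 − 1.32 × 10^-2 = 6.68 × 10^-2 M
Ka = [H+][A-]/[HA] = (1.32 × 10^-2)² / 6.68 × 10^-2 = 2.6 × 10^-3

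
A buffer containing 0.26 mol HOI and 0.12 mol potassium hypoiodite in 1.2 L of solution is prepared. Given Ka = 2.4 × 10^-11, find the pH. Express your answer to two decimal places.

pKa = −log(2.4 × 10^-11) = 10.620
pH = pKa + log([A⁻]/[HA]) = 10.620 + log(0.12/0.26)
pH = 10.620 + (-0.336) = 10.28

pH = 10.28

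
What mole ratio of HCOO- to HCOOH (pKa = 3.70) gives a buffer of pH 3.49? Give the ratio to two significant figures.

pH = pKa + log(r) ⇒ log(r) = 3.49 − 3.70 = -0.21
r = [HCOO-]/[HCOOH] = 10^(-0.21) = 0.617

ratio = 0.62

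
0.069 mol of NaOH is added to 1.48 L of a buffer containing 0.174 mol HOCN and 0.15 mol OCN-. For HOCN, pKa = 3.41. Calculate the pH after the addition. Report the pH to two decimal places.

pH = 3.73

OH- converts HOCN to OCN-: HOCN → 0.105 mol, OCN- → 0.219 mol.
Henderson–Hasselbalch with mole ratio 0.219/0.105: pH = 3.41 + (+0.319)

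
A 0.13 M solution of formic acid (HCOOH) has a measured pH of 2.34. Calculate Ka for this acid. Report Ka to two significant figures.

Ka = 1.7 × 10^-4

[H+] = 10^(-2.34) = 4.57 × 10^-3 M
At equilibrium [HA] = 0.13 − 4.57 × 10^-3 = 1.25 × 10^-1 M
Ka = [H+][A-]/[HA] = (4.57 × 10^-3)² / 1.25 × 10^-1 = 1.7 × 10^-4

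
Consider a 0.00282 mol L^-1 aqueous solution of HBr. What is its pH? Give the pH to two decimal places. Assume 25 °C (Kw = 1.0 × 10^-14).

pH = 2.55

HBr is a strong acid and dissociates completely, so [H+] = 0.00282 M.
pH = -log(0.00282) = 2.55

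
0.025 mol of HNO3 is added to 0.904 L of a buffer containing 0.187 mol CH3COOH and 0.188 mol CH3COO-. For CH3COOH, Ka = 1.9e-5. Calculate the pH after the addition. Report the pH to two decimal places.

pH = 4.61

After neutralization: n(CH3COOH) = 0.212 mol, n(CH3COO-) = 0.163 mol.
pKa = −log(1.9 × 10^-5) = 4.721
pH = pKa + log(n_CH3COO-/n_CH3COOH) = 4.721 + log(0.163/0.212) = 4.721 + (-0.114)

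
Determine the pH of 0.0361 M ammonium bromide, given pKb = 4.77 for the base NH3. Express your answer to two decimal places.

pH = 5.34

NH4+ is the conjugate acid of the weak base NH3.
Kb = 10^(−4.77) = 1.70 × 10^-5
Ka = Kw/Kb = 1.0×10^-14 / 1.70 × 10^-5 = 5.88 × 10^-10
From the ICE table, Ka = [H+]²/(0.0361 − [H+]) = 5.88 × 10^-10.
Since Ka ≪ C₀, [H+] ≈ √(Ka·C₀) = 4.61 × 10^-6 M.
([H+]/C₀ = 0.013% < 5%, so the approximation holds.)
pH = −log(4.61 × 10^-6) = 5.34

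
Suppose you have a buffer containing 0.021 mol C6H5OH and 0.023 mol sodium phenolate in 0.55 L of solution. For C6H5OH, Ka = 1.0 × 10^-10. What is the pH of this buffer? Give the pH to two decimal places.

pKa = −log(1.0 × 10^-10) = 10.000
pH = pKa + log([A⁻]/[HA]) = 10.000 + log(0.023/0.021)
pH = 10.000 + (+0.040) = 10.04

pH = 10.04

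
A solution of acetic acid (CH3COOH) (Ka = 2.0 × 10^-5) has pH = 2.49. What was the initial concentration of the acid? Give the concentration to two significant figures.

[H+] = 10^(-2.49) = 3.24 × 10^-3 M = x
Ka = x²/(C₀ − x) ⇒ C₀ = x + x²/Ka
C₀ = 3.24 × 10^-3 + (3.24 × 10^-3)²/(2.0 × 10^-5) = 5.28 × 10^-1 M

C₀ = 5.3 × 10^-1 M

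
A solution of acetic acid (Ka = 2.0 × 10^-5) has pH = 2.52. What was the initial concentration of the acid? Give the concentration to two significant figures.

C₀ = 4.6 × 10^-1 M

[H+] = 10^(-2.52) = 3.02 × 10^-3 M = x
Ka = x²/(C₀ − x) ⇒ C₀ = x + x²/Ka
C₀ = 3.02 × 10^-3 + (3.02 × 10^-3)²/(2.0 × 10^-5) = 4.59 × 10^-1 M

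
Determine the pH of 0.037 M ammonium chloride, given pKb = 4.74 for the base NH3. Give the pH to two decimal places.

NH4+ is the conjugate acid of the weak base NH3.
Kb = 10^(−4.74) = 1.82 × 10^-5
Ka = Kw/Kb = 1.0×10^-14 / 1.82 × 10^-5 = 5.49 × 10^-10
Let x = [H+] at equilibrium. Ka = x²/(0.037 − x).
Since Ka ≪ C₀, x ≈ √(Ka·C₀) = 4.51 × 10^-6 M.
(x/C₀ = 0.012% < 5%, so the approximation holds.)
pH = −log(4.51 × 10^-6) = 5.35

pH = 5.35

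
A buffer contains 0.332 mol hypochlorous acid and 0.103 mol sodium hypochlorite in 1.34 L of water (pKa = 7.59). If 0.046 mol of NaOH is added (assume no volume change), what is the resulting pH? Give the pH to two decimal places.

After neutralization: n(HOCl) = 0.286 mol, n(OCl-) = 0.149 mol.
Henderson–Hasselbalch with mole ratio 0.149/0.286: pH = 7.59 + (-0.283)

pH = 7.31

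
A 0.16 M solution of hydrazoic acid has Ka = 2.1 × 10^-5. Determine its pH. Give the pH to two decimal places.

pH = 2.74

HN3 ⇌ N3- + H+
Let x = [H+] at equilibrium. Ka = x²/(0.16 − x).
Assume x ≪ 0.16: x ≈ √(2.1 × 10^-5 × 0.16) = 1.83 × 10^-3 M
Check: 1.1% ionized — well under 5%, approximation valid.
pH = −log[H+] = −log(1.83 × 10^-3) = 2.74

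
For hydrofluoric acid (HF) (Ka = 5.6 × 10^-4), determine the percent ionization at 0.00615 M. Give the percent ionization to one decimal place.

26.0%

HF ⇌ F- + H+; let x = [H+] at equilibrium.
Solve x² + 0.00056x − 3.44e-06 = 0 → x = 1.60 × 10^-3 M
Fraction ionized = 1.60 × 10^-3 / 0.00615 = 0.2602 → 26.0%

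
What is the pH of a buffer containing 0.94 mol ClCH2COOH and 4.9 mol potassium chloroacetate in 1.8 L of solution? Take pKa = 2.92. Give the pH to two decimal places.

pH = 3.64

Using pH = pKa + log([base]/[acid]) with [base]/[acid] = 4.9/0.94:
pH = 2.92 + (+0.717) = 3.64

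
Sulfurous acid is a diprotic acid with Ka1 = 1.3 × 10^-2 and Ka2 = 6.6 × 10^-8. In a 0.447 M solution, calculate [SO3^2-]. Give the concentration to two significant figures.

First ionization gives [H+] ≈ [HSO3-] = 7.00 × 10^-2 M.
Second step: Ka2 = [H+][SO3^2-]/[HSO3-] ≈ [SO3^2-] (since [H+] ≈ [HSO3-]).
So [SO3^2-] ≈ Ka2.

6.6 × 10^-8 M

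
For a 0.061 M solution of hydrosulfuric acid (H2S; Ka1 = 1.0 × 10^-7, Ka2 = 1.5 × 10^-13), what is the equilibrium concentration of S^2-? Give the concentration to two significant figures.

1.5 × 10^-13 M

First ionization gives [H+] ≈ [HS-] = 7.81 × 10^-5 M.
Second step: Ka2 = [H+][S^2-]/[HS-] ≈ [S^2-] (since [H+] ≈ [HS-]).
So [S^2-] ≈ Ka2.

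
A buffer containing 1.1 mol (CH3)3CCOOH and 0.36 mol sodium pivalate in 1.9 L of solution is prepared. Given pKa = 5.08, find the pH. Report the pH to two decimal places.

pH = 4.59

Using pH = pKa + log([base]/[acid]) with [base]/[acid] = 0.36/1.1:
pH = 5.08 + (-0.485) = 4.59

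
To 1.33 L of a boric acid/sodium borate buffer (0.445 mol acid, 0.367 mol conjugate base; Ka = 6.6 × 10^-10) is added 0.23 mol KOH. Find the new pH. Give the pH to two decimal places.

OH- converts B(OH)3 to B(OH)4-: B(OH)3 → 0.215 mol, B(OH)4- → 0.597 mol.
pKa = −log(6.6 × 10^-10) = 9.180
pH = pKa + log([A⁻]/[HA]) = 9.180 + log(0.597/0.215) = 9.180 +0.444

pH = 9.62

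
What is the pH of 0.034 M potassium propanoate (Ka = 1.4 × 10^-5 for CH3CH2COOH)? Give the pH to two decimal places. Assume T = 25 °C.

pH = 8.69

CH3CH2COO- is the conjugate base of the weak acid CH3CH2COOH.
Kb = Kw/Ka = 1.0×10^-14 / 1.4 × 10^-5 = 7.14 × 10^-10
Kb = x²/(0.034 − x) = 7.14 × 10^-10
Assume x ≪ 0.034: x ≈ √(7.14 × 10^-10 × 0.034) = 4.93 × 10^-6 M
Check: 0.014% ionized — well under 5%, approximation valid.
pOH = −log(4.93 × 10^-6) = 5.31; pH = 14.00 − 5.31 = 8.69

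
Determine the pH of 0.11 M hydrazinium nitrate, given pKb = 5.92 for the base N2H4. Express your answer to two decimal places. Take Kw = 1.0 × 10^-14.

N2H5+ is the conjugate acid of the weak base N2H4.
Kb = 10^(−5.92) = 1.20 × 10^-6
Ka = Kw/Kb = 1.0×10^-14 / 1.20 × 10^-6 = 8.33 × 10^-9
From the ICE table, Ka = [H+]²/(0.11 − [H+]) = 8.33 × 10^-9.
Neglecting [H+] in the denominator: [H+] = √(8.33 × 10^-9 × 0.11) = 3.03 × 10^-5 M
Check: 0.028% ionized — well under 5%, approximation valid.
pH = −log[H+] = −log(3.03 × 10^-5) = 4.52

pH = 4.52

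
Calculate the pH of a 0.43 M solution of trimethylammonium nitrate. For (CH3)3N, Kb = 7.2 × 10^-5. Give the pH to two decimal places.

pH = 5.11

(CH3)3NH+ is the conjugate acid of the weak base (CH3)3N.
Ka = Kw/Kb = 1.0×10^-14 / 7.2 × 10^-5 = 1.39 × 10^-10
Ka = [H+]²/(0.43 − [H+]) = 1.39 × 10^-10
Assume [H+] ≪ 0.43: [H+] ≈ √(1.39 × 10^-10 × 0.43) = 7.73 × 10^-6 M
Check: 0.0018% ionized — well under 5%, approximation valid.
pH = −log[H+] = −log(7.73 × 10^-6) = 5.11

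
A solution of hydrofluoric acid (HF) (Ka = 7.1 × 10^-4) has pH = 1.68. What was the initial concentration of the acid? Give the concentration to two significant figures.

C₀ = 6.4 × 10^-1 M

[H+] = 10^(-1.68) = 2.09 × 10^-2 M = x
Ka = x²/(C₀ − x) ⇒ C₀ = x + x²/Ka
C₀ = 2.09 × 10^-2 + (2.09 × 10^-2)²/(7.1 × 10^-4) = 6.36 × 10^-1 M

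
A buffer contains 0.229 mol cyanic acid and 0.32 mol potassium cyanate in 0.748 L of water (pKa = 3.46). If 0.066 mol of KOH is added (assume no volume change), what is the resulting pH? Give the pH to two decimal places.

OH- converts HOCN to OCN-: HOCN → 0.163 mol, OCN- → 0.386 mol.
pH = pKa + log(n_OCN-/n_HOCN) = 3.46 + log(0.386/0.163) = 3.46 + (+0.374)

pH = 3.83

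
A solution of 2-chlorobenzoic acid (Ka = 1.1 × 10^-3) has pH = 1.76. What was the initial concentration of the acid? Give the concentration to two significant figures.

C₀ = 2.9 × 10^-1 M

[H+] = 10^(-1.76) = 1.74 × 10^-2 M = x
Ka = x²/(C₀ − x) ⇒ C₀ = x + x²/Ka
C₀ = 1.74 × 10^-2 + (1.74 × 10^-2)²/(1.1 × 10^-3) = 2.93 × 10^-1 M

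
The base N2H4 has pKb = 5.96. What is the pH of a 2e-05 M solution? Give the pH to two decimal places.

pH = 8.62

N2H4 + H2O ⇌ N2H5+ + OH-
Kb = 10^(−5.96) = 1.10 × 10^-6
From the ICE table, Kb = [OH-]²/(2e-05 − [OH-]) = 1.10 × 10^-6.
[OH-] is not negligible relative to C₀; solve [OH-]² + 1.1e-06·[OH-] − 2.2e-11 = 0.
[OH-] = [−1.1e-06 + √(1.1e-06² + 8.8e-11)]/2 = 4.17 × 10^-6 M
pOH = −log(4.17 × 10^-6) = 5.38; pH = 14.00 − 5.38 = 8.62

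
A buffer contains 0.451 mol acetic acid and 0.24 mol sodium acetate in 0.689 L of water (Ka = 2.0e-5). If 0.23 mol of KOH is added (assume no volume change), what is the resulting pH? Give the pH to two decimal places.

After neutralization: n(CH3COOH) = 0.221 mol, n(CH3COO-) = 0.47 mol.
pKa = −log(2.0 × 10^-5) = 4.699
pH = pKa + log(n_CH3COO-/n_CH3COOH) = 4.699 + log(0.47/0.221) = 4.699 + (+0.328)

pH = 5.03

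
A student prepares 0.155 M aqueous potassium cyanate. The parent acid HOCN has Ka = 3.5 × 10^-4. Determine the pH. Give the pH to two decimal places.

OCN- is the conjugate base of the weak acid HOCN.
Kb = Kw/Ka = 1.0×10^-14 / 3.5 × 10^-4 = 2.86 × 10^-11
Kb = x²/(0.155 − x) = 2.86 × 10^-11
Assume x ≪ 0.155: x ≈ √(2.86 × 10^-11 × 0.155) = 2.11 × 10^-6 M
pOH = −log(2.11 × 10^-6) = 5.68; pH = 14.00 − 5.68 = 8.32

pH = 8.32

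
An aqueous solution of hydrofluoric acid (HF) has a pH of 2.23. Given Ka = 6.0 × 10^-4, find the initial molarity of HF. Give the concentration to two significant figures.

C₀ = 6.4 × 10^-2 M

[H+] = 10^(-2.23) = 5.89 × 10^-3 M = x
Ka = x²/(C₀ − x) ⇒ C₀ = x + x²/Ka
C₀ = 5.89 × 10^-3 + (5.89 × 10^-3)²/(6.0 × 10^-4) = 6.37 × 10^-2 M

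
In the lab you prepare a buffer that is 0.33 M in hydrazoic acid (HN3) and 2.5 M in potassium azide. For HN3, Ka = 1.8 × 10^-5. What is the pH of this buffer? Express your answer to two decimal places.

pH = 5.62

pKa = −log(1.8 × 10^-5) = 4.745
Using pH = pKa + log([base]/[acid]) with [base]/[acid] = 2.5/0.33:
pH = 4.745 + (+0.879) = 5.62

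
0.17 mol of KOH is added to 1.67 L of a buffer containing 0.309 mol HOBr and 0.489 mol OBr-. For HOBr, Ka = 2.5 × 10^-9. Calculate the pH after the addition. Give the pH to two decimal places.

pH = 9.28

OH- converts HOBr to OBr-: HOBr → 0.139 mol, OBr- → 0.659 mol.
pKa = −log(2.5 × 10^-9) = 8.602
pH = pKa + log([A⁻]/[HA]) = 8.602 + log(0.659/0.139) = 8.602 +0.676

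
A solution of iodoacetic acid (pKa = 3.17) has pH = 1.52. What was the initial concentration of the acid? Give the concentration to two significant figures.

C₀ = 1.4 M

[H+] = 10^(-1.52) = 3.02 × 10^-2 M = x
Ka = 10^(−3.17) = 6.76 × 10^-4
Ka = x²/(C₀ − x) ⇒ C₀ = x + x²/Ka
C₀ = 3.02 × 10^-2 + (3.02 × 10^-2)²/(6.76 × 10^-4) = 1.38 M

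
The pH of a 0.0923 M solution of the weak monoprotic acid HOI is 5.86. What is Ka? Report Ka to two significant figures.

[H+] = 10^(-5.86) = 1.38 × 10^-6 M
At equilibrium [HA] = 0.0923 − 1.38 × 10^-6 = 9.23 × 10^-2 M
Ka = [H+][A-]/[HA] = (1.38 × 10^-6)² / 9.23 × 10^-2 = 2.1 × 10^-11

Ka = 2.1 × 10^-11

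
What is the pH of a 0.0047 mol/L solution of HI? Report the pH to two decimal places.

HI is a strong acid and dissociates completely, so [H+] = 0.0047 M.
pH = -log(0.0047) = 2.33

pH = 2.33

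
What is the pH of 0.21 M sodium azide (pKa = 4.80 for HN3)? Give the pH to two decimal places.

pH = 9.06

N3- is the conjugate base of the weak acid HN3.
Ka = 10^(−4.80) = 1.58 × 10^-5
Kb = Kw/Ka = 1.0×10^-14 / 1.58 × 10^-5 = 6.33 × 10^-10
Let x = [OH-] at equilibrium. Kb = x²/(0.21 − x).
Since Kb ≪ C₀, x ≈ √(Kb·C₀) = 1.15 × 10^-5 M.
(x/C₀ = 0.0055% < 5%, so the approximation holds.)
pOH = 4.94, so pH = 14.00 − pOH = 9.06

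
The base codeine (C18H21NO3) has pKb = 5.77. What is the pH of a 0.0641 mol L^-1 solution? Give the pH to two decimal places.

C18H21NO3 + H2O ⇌ C18H22NO3+ + OH-
Kb = 10^(−5.77) = 1.70 × 10^-6
From the ICE table, Kb = [OH-]²/(0.0641 − [OH-]) = 1.70 × 10^-6.
Since Kb ≪ C₀, [OH-] ≈ √(Kb·C₀) = 3.30 × 10^-4 M.
Check: 0.51% ionized — well under 5%, approximation valid.
pOH = 3.48, so pH = 14.00 − pOH = 10.52

pH = 10.52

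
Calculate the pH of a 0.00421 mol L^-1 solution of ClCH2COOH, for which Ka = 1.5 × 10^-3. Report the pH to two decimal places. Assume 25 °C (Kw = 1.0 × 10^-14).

pH = 2.73

ClCH2COOH ⇌ ClCH2COO- + H+
From the ICE table, Ka = [H+]²/(0.00421 − [H+]) = 1.5 × 10^-3.
The 5% rule fails; solving [H+]² + Ka·[H+] − Ka·C₀ = 0 exactly:
[H+] = [−0.0015 + √(0.0015² + 2.53e-05)]/2 = 1.87 × 10^-3 M
pH = −log[H+] = −log(1.87 × 10^-3) = 2.73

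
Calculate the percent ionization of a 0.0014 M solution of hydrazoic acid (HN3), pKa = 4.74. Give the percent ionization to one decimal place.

HN3 ⇌ N3- + H+; let x = [H+] at equilibrium.
Ka = 10^(−4.74) = 1.82 × 10^-5
Solve x² + 1.82e-05x − 2.55e-08 = 0 → x = 1.51 × 10^-4 M
Fraction ionized = 1.51 × 10^-4 / 0.0014 = 0.1079 → 10.8%

10.8%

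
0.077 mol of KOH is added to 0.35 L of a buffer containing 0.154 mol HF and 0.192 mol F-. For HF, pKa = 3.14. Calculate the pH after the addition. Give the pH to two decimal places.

pH = 3.68

OH- converts HF to F-: HF → 0.077 mol, F- → 0.269 mol.
pH = pKa + log([A⁻]/[HA]) = 3.14 + log(0.269/0.077) = 3.14 +0.543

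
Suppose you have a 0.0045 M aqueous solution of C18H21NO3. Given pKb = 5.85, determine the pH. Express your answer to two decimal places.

pH = 9.90

C18H21NO3 + H2O ⇌ C18H22NO3+ + OH-
Kb = 10^(−5.85) = 1.41 × 10^-6
Kb = x²/(0.0045 − x) = 1.41 × 10^-6
Since Kb ≪ C₀, x ≈ √(Kb·C₀) = 7.97 × 10^-5 M.
pOH = −log(7.97 × 10^-5) = 4.10; pH = 14.00 − 4.10 = 9.90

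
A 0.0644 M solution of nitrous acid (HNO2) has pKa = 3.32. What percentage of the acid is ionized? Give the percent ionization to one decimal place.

HNO2 ⇌ NO2- + H+; let x = [H+] at equilibrium.
Ka = 10^(−3.32) = 4.79 × 10^-4
Ka = x²/(C₀ − x); solving the quadratic gives x = 5.32 × 10^-3 M.
Fraction ionized = 5.32 × 10^-3 / 0.0644 = 0.0826 → 8.3%

8.3%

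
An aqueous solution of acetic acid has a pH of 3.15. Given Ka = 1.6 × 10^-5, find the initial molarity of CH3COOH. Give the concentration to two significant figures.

C₀ = 3.2 × 10^-2 M

[H+] = 10^(-3.15) = 7.08 × 10^-4 M = x
Ka = x²/(C₀ − x) ⇒ C₀ = x + x²/Ka
C₀ = 7.08 × 10^-4 + (7.08 × 10^-4)²/(1.6 × 10^-5) = 3.20 × 10^-2 M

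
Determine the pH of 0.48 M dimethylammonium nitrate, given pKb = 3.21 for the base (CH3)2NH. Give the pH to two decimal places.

(CH3)2NH2+ is the conjugate acid of the weak base (CH3)2NH.
Kb = 10^(−3.21) = 6.17 × 10^-4
Ka = Kw/Kb = 1.0×10^-14 / 6.17 × 10^-4 = 1.62 × 10^-11
Ka = x²/(0.48 − x) = 1.62 × 10^-11
Since Ka ≪ C₀, x ≈ √(Ka·C₀) = 2.79 × 10^-6 M.
Check: 0.00058% ionized — well under 5%, approximation valid.
pH = −log[H+] = −log(2.79 × 10^-6) = 5.55

pH = 5.55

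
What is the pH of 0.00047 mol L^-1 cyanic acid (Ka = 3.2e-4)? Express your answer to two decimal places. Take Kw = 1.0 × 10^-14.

HOCN ⇌ OCN- + H+
Let x = [H+] at equilibrium. Ka = x²/(0.00047 − x).
The 5% rule fails; solving x² + Ka·x − Ka·C₀ = 0 exactly:
x = [−0.00032 + √(0.00032² + 6.02e-07)]/2 = 2.60 × 10^-4 M
pH = −log[H+] = −log(2.60 × 10^-4) = 3.59

pH = 3.59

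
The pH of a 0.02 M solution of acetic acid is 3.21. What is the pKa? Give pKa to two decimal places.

[H+] = 10^(-3.21) = 6.17 × 10^-4 M
At equilibrium [HA] = 0.02 − 6.17 × 10^-4 = 1.94 × 10^-2 M
Ka = [H+][A-]/[HA] = (6.17 × 10^-4)² / 1.94 × 10^-2 = 1.96 × 10^-5
pKa = -log(1.96 × 10^-5) = 4.71

pKa = 4.71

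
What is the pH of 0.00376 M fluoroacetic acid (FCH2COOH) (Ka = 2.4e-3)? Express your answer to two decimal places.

pH = 2.69

FCH2COOH ⇌ FCH2COO- + H+
Ka = [H+]²/(0.00376 − [H+]) = 2.4 × 10^-3
[H+] is not negligible relative to C₀; solve [H+]² + 0.0024·[H+] − 9.02e-06 = 0.
[H+] = (−Ka + √(Ka² + 4·Ka·C₀))/2 = 2.03 × 10^-3 M
pH = −log[H+] = −log(2.03 × 10^-3) = 2.69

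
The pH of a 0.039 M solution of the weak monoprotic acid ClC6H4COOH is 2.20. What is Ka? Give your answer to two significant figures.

Ka = 1.2 × 10^-3

[H+] = 10^(-2.20) = 6.31 × 10^-3 M
At equilibrium [HA] = 0.039 − 6.31 × 10^-3 = 3.27 × 10^-2 M
Ka = [H+][A-]/[HA] = (6.31 × 10^-3)² / 3.27 × 10^-2 = 1.2 × 10^-3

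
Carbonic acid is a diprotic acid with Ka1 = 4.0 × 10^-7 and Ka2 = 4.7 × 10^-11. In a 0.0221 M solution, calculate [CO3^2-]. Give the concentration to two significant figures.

4.7 × 10^-11 M

First ionization gives [H+] ≈ [HCO3-] = 9.40 × 10^-5 M.
Second step: Ka2 = [H+][CO3^2-]/[HCO3-] ≈ [CO3^2-] (since [H+] ≈ [HCO3-]).
So [CO3^2-] ≈ Ka2.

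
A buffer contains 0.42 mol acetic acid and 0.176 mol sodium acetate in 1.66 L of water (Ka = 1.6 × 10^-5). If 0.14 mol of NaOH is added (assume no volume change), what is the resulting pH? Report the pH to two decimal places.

After neutralization: n(CH3COOH) = 0.28 mol, n(CH3COO-) = 0.316 mol.
pKa = −log(1.6 × 10^-5) = 4.796
pH = pKa + log([A⁻]/[HA]) = 4.796 + log(0.316/0.28) = 4.796 +0.053

pH = 4.85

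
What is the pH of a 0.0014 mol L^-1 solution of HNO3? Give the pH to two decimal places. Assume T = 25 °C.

pH = 2.85

HNO3 is a strong acid and dissociates completely, so [H+] = 0.0014 M.
pH = -log(0.0014) = 2.85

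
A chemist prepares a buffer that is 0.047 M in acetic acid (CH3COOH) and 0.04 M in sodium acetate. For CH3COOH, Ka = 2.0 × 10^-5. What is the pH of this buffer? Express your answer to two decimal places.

pKa = −log(2.0 × 10^-5) = 4.699
pH = pKa + log([A⁻]/[HA]) = 4.699 + log(0.04/0.047)
pH = 4.699 + (-0.070) = 4.63

pH = 4.63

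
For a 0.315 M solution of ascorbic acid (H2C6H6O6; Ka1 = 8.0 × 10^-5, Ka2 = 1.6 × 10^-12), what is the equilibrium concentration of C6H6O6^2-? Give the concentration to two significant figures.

First ionization gives [H+] ≈ [HC6H6O6-] = 5.02 × 10^-3 M.
Second step: Ka2 = [H+][C6H6O6^2-]/[HC6H6O6-] ≈ [C6H6O6^2-] (since [H+] ≈ [HC6H6O6-]).
So [C6H6O6^2-] ≈ Ka2.

1.6 × 10^-12 M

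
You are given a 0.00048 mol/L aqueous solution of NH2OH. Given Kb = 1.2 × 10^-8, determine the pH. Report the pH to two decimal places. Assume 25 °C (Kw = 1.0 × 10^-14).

NH2OH + H2O ⇌ NH3OH+ + OH-
Kb = [OH-]²/(0.00048 − [OH-]) = 1.2 × 10^-8
Assume [OH-] ≪ 0.00048: [OH-] ≈ √(1.2 × 10^-8 × 0.00048) = 2.40 × 10^-6 M
pOH = 5.62, so pH = 14.00 − pOH = 8.38

pH = 8.38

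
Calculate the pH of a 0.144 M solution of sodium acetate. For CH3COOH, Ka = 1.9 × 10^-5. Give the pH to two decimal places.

CH3COO- is the conjugate base of the weak acid CH3COOH.
Kb = Kw/Ka = 1.0×10^-14 / 1.9 × 10^-5 = 5.26 × 10^-10
Let x = [OH-] at equilibrium. Kb = x²/(0.144 − x).
Assume x ≪ 0.144: x ≈ √(5.26 × 10^-10 × 0.144) = 8.70 × 10^-6 M
(x/C₀ = 0.006% < 5%, so the approximation holds.)
pOH = −log(8.70 × 10^-6) = 5.06; pH = 14.00 − 5.06 = 8.94

pH = 8.94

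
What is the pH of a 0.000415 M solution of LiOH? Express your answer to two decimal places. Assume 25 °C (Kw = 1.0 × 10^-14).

pH = 10.62

LiOH is a strong base; [OH-] = 0.000415 M.
pOH = -log(0.000415) = 3.38
pH = 14.00 - 3.38 = 10.62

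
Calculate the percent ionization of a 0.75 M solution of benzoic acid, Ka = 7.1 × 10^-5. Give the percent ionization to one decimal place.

1.0%

C6H5COOH ⇌ C6H5COO- + H+; let x = [H+] at equilibrium.
x ≈ √(Ka·C₀) = √(7.1 × 10^-5 × 0.75) = 7.30 × 10^-3 M
Fraction ionized = 7.30 × 10^-3 / 0.75 = 0.0097 → 1.0%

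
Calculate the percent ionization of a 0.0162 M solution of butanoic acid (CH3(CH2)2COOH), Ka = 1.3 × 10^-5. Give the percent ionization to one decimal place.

CH3(CH2)2COOH ⇌ CH3(CH2)2COO- + H+; let x = [H+] at equilibrium.
x ≈ √(Ka·C₀) = √(1.3 × 10^-5 × 0.0162) = 4.59 × 10^-4 M
Fraction ionized = 4.59 × 10^-4 / 0.0162 = 0.0283 → 2.8%

2.8%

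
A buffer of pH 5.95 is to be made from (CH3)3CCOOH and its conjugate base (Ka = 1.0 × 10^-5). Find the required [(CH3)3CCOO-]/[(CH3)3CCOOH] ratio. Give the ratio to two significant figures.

pKa = -log(1.0 × 10^-5) = 5.000
pH = pKa + log(r) ⇒ log(r) = 5.95 − 5.000 = +0.950
r = [(CH3)3CCOO-]/[(CH3)3CCOOH] = 10^(+0.950) = 8.91

ratio = 8.9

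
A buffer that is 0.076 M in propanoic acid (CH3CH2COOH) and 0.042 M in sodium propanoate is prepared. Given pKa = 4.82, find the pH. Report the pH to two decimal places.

pH = 4.56

Using pH = pKa + log([base]/[acid]) with [base]/[acid] = 0.042/0.076:
pH = 4.82 + (-0.258) = 4.56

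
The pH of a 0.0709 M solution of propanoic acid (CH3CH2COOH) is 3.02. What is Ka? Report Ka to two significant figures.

[H+] = 10^(-3.02) = 9.55 × 10^-4 M
At equilibrium [HA] = 0.0709 − 9.55 × 10^-4 = 6.99 × 10^-2 M
Ka = [H+][A-]/[HA] = (9.55 × 10^-4)² / 6.99 × 10^-2 = 1.3 × 10^-5

Ka = 1.3 × 10^-5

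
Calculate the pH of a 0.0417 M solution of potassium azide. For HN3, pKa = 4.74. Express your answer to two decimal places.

N3- is the conjugate base of the weak acid HN3.
Ka = 10^(−4.74) = 1.82 × 10^-5
Kb = Kw/Ka = 1.0×10^-14 / 1.82 × 10^-5 = 5.49 × 10^-10
From the ICE table, Kb = [OH-]²/(0.0417 − [OH-]) = 5.49 × 10^-10.
Since Kb ≪ C₀, [OH-] ≈ √(Kb·C₀) = 4.78 × 10^-6 M.
([OH-]/C₀ = 0.011% < 5%, so the approximation holds.)
pOH = 5.32, so pH = 14.00 − pOH = 8.68

pH = 8.68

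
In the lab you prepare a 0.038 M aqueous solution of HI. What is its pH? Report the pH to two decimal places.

pH = 1.42

HI is a strong acid and dissociates completely, so [H+] = 0.038 M.
pH = -log(0.038) = 1.42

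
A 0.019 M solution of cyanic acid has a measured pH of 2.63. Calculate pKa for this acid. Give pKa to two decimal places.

[H+] = 10^(-2.63) = 2.34 × 10^-3 M
At equilibrium [HA] = 0.019 − 2.34 × 10^-3 = 1.67 × 10^-2 M
Ka = [H+][A-]/[HA] = (2.34 × 10^-3)² / 1.67 × 10^-2 = 3.28 × 10^-4
pKa = -log(3.28 × 10^-4) = 3.48

pKa = 3.48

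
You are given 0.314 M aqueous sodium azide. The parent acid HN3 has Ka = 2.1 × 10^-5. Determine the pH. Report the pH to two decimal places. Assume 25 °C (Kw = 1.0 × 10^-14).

pH = 9.09

N3- is the conjugate base of the weak acid HN3.
Kb = Kw/Ka = 1.0×10^-14 / 2.1 × 10^-5 = 4.76 × 10^-10
From the ICE table, Kb = [OH-]²/(0.314 − [OH-]) = 4.76 × 10^-10.
Neglecting [OH-] in the denominator: [OH-] = √(4.76 × 10^-10 × 0.314) = 1.22 × 10^-5 M
([OH-]/C₀ = 0.0039% < 5%, so the approximation holds.)
pOH = 4.91, so pH = 14.00 − pOH = 9.09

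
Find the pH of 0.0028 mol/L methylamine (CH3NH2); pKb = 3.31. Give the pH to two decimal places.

CH3NH2 + H2O ⇌ CH3NH3+ + OH-
Kb = 10^(−3.31) = 4.90 × 10^-4
From the ICE table, Kb = x²/(0.0028 − x) = 4.90 × 10^-4.
The 5% rule fails; solving x² + Kb·x − Kb·C₀ = 0 exactly:
x = (−Kb + √(Kb² + 4·Kb·C₀))/2 = 9.52 × 10^-4 M
pOH = −log(9.52 × 10^-4) = 3.02; pH = 14.00 − 3.02 = 10.98

pH = 10.98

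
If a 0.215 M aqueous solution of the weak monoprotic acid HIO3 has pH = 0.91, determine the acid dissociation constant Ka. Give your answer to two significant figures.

[H+] = 10^(-0.91) = 1.23 × 10^-1 M
At equilibrium [HA] = 0.215 − 1.23 × 10^-1 = 9.20 × 10^-2 M
Ka = [H+][A-]/[HA] = (1.23 × 10^-1)² / 9.20 × 10^-2 = 1.6 × 10^-1

Ka = 1.6 × 10^-1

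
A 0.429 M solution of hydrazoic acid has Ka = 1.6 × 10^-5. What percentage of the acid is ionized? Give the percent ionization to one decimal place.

0.6%

HN3 ⇌ N3- + H+; let x = [H+] at equilibrium.
x ≈ √(Ka·C₀) = √(1.6 × 10^-5 × 0.429) = 2.62 × 10^-3 M
% ionization = x/C₀ × 100% = 2.62 × 10^-3/0.429 × 100% = 0.6%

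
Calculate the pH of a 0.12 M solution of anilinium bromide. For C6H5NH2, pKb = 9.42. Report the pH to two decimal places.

pH = 2.75

C6H5NH3+ is the conjugate acid of the weak base C6H5NH2.
Kb = 10^(−9.42) = 3.80 × 10^-10
Ka = Kw/Kb = 1.0×10^-14 / 3.80 × 10^-10 = 2.63 × 10^-5
Let x = [H+] at equilibrium. Ka = x²/(0.12 − x).
Since Ka ≪ C₀, x ≈ √(Ka·C₀) = 1.78 × 10^-3 M.
Check: 1.5% ionized — well under 5%, approximation valid.
pH = −log(1.78 × 10^-3) = 2.75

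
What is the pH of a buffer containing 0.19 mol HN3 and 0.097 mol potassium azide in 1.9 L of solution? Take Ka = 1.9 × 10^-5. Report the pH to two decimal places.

pKa = −log(1.9 × 10^-5) = 4.721
Henderson–Hasselbalch: pH = pKa + log([N3-]/[HN3]) = 4.721 + log(0.097/0.19)
pH = 4.721 + (-0.292) = 4.43

pH = 4.43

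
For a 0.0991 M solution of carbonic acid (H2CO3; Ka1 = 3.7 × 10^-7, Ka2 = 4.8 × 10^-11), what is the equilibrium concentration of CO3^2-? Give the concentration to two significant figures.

4.8 × 10^-11 M

First ionization gives [H+] ≈ [HCO3-] = 1.91 × 10^-4 M.
Second step: Ka2 = [H+][CO3^2-]/[HCO3-] ≈ [CO3^2-] (since [H+] ≈ [HCO3-]).
So [CO3^2-] ≈ Ka2.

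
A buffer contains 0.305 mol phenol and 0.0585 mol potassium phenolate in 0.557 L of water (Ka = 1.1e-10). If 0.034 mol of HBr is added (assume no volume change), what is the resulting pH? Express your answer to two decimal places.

pH = 8.82

Added H+ converts C6H5O- to C6H5OH: C6H5OH → 0.339 mol, C6H5O- → 0.0245 mol.
pKa = −log(1.1 × 10^-10) = 9.959
pH = pKa + log([A⁻]/[HA]) = 9.959 + log(0.0245/0.339) = 9.959 -1.141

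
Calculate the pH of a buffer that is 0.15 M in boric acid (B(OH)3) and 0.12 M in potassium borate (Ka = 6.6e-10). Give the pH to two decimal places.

pKa = −log(6.6 × 10^-10) = 9.180
Henderson–Hasselbalch: pH = pKa + log([B(OH)4-]/[B(OH)3]) = 9.180 + log(0.12/0.15)
pH = 9.180 + (-0.097) = 9.08

pH = 9.08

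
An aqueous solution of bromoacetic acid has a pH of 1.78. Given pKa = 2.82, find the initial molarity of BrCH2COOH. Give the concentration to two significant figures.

C₀ = 2.0 × 10^-1 M

[H+] = 10^(-1.78) = 1.66 × 10^-2 M = x
Ka = 10^(−2.82) = 1.51 × 10^-3
Ka = x²/(C₀ − x) ⇒ C₀ = x + x²/Ka
C₀ = 1.66 × 10^-2 + (1.66 × 10^-2)²/(1.51 × 10^-3) = 1.99 × 10^-1 M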